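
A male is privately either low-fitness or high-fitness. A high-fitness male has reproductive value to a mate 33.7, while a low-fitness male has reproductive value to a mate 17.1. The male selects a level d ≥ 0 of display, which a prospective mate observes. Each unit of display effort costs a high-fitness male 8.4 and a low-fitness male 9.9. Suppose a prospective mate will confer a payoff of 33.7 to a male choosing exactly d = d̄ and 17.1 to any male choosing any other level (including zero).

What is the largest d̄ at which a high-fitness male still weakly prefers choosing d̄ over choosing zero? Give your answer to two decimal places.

Choosing d̄ yields the high-fitness type 33.7 − 8.4·d̄; choosing zero yields 17.1.
The high-fitness type is indifferent at 33.7 − 8.4·d̄ = 17.1, i.e. d̄ = (33.7 − 17.1) / 8.4 ≈ 1.98.
For any d̄ above 1.98 the high-fitness type would rather pool at zero, so separation collapses.

1.98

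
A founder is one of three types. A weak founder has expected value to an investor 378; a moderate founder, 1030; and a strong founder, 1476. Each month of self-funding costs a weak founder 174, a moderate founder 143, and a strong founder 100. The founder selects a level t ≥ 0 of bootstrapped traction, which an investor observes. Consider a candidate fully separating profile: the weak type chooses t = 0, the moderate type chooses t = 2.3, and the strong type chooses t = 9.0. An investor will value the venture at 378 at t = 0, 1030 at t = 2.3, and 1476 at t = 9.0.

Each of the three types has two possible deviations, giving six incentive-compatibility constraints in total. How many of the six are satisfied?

Moderate (own payoff 1030 − 143×2.3 = 701.1): to t=0 gives 378 → no gain ✓; to t=9.0 gives 1476 − 143×9.0 = 189 → no gain ✓.
Strong (own payoff 1476 − 100×9.0 = 576): to t=0 gives 378 → no gain ✓; to t=2.3 gives 1030 − 100×2.3 = 800 → profitable ✗.
Weak (own payoff 378): to t=2.3 gives 1030 − 174×2.3 = 629.8 → profitable ✗; to t=9.0 gives 1476 − 174×9.0 = -90 → no gain ✓.
4 of the 6 constraints hold; not an equilibrium.

4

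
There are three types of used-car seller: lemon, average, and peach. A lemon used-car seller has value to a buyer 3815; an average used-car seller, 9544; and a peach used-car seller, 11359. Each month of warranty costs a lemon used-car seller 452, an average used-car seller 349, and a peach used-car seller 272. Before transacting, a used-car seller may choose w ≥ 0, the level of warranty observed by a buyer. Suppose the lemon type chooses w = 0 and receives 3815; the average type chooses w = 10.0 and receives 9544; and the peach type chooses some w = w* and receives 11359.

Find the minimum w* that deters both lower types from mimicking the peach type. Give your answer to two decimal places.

16.69

Lemon type (on-path payoff 3815) won't mimic when 3815 ≥ 11359 − 452·w*, i.e. w* ≥ 16.69.
Average type (on-path payoff 9544 − 349×10.0 = 6054) won't mimic when 6054 ≥ 11359 − 349·w*, i.e. w* ≥ 15.20.
Both must hold, so w* = max(16.69, 15.20) = 16.69. The lemon type's constraint binds.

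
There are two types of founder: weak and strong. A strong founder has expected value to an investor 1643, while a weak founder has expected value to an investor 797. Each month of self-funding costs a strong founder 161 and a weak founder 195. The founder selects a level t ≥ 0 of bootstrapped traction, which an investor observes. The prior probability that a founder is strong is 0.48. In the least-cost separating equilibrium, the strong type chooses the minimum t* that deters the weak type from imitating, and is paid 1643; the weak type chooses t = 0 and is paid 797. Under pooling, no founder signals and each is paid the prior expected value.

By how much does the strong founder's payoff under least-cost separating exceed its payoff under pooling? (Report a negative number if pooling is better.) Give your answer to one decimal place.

-258.6

Least-cost separating signal: t* solves 797 = 1643 − 195·t*, so t* = (1643 − 797)/195 ≈ 4.3385.
Strong type's separating payoff: 1643 − 161 × t* = 1643 − 161 × (1643 − 797)/195 = 1643 − 136206/195 ≈ 944.508.
Pooling payoff: 0.48 × 1643 + 0.52 × 797 = 1203.08.
Difference: 944.508 − 1203.08 = -258.572, i.e. -258.6 to one decimal place.
The strong type would prefer the pooling outcome.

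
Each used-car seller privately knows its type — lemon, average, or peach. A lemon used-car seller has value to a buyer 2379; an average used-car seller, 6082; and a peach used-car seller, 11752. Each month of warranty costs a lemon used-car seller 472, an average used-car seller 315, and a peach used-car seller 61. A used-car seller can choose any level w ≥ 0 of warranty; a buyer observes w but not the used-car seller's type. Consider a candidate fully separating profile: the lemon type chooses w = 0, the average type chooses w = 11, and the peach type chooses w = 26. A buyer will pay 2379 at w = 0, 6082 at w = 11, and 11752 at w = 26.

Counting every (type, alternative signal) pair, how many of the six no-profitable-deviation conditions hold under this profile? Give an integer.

Lemon (own payoff 2379): to w=11 gives 6082 − 472×11 = 890 → no gain ✓; to w=26 gives 11752 − 472×26 = -520 → no gain ✓.
Average (own payoff 6082 − 315×11 = 2617): to w=0 gives 2379 → no gain ✓; to w=26 gives 11752 − 315×26 = 3562 → profitable ✗.
Peach (own payoff 11752 − 61×26 = 10166): to w=0 gives 2379 → no gain ✓; to w=11 gives 6082 − 61×11 = 5411 → no gain ✓.
5 of the 6 constraints hold; not an equilibrium.

5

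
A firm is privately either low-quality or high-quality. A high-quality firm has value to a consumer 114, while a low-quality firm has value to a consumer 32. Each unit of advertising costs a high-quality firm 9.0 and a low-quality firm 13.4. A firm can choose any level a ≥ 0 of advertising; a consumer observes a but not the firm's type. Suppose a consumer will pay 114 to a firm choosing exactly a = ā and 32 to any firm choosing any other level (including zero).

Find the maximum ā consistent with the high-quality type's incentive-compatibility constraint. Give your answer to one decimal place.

Choosing ā yields the high-quality type 114 − 9.0·ā; choosing zero yields 32.
The high-quality type is indifferent at 114 − 9.0·ā = 32, i.e. ā = (114 − 32) / 9.0 ≈ 9.1.
For any ā above 9.1 the high-quality type would rather pool at zero, so separation collapses.

9.1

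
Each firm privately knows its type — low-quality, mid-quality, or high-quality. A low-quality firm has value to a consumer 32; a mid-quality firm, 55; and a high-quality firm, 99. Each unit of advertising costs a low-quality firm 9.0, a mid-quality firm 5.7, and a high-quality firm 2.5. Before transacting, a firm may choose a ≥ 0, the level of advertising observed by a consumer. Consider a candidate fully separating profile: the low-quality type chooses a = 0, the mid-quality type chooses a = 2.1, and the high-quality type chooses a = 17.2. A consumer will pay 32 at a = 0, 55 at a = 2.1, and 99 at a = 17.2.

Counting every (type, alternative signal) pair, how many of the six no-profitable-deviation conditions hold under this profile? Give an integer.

5

Low-quality (own payoff 32): to a=2.1 gives 55 − 9.0×2.1 = 36.1 → profitable ✗; to a=17.2 gives 99 − 9.0×17.2 = -55.8 → no gain ✓.
Mid-quality (own payoff 55 − 5.7×2.1 = 43.03): to a=0 gives 32 → no gain ✓; to a=17.2 gives 99 − 5.7×17.2 = 0.96 → no gain ✓.
High-quality (own payoff 99 − 2.5×17.2 = 56): to a=0 gives 32 → no gain ✓; to a=2.1 gives 55 − 2.5×2.1 = 49.75 → no gain ✓.
5 of the 6 constraints hold; not an equilibrium.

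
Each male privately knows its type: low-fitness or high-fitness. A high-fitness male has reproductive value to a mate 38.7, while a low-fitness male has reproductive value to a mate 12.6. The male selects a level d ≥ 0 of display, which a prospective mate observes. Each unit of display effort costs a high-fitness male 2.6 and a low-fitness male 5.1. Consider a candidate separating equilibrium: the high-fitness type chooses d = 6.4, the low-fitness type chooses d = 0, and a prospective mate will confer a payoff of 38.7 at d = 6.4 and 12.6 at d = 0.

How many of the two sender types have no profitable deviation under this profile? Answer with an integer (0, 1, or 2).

2

High-fitness type: signal → 38.7 − 2.6 × 6.4 = 22.06; deviate to 0 → 12.6. IC holds (22.06 ≥ 12.6).
Low-fitness type: stay at 0 → 12.6; mimic → 38.7 − 5.1 × 6.4 = 6.06. IC holds (12.6 ≥ 6.06).
2 of 2 constraints hold, so this is a separating equilibrium.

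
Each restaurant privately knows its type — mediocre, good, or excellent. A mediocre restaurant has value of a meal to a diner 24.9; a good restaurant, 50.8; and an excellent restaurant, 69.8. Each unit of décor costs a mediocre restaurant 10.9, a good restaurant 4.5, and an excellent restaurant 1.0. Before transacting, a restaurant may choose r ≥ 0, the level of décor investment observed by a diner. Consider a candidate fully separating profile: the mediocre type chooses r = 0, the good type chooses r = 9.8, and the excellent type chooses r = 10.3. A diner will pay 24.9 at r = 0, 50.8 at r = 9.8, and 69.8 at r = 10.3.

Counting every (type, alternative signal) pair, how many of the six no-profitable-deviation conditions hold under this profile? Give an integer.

4

Excellent (own payoff 69.8 − 1.0×10.3 = 59.5): to r=0 gives 24.9 → no gain ✓; to r=9.8 gives 50.8 − 1.0×9.8 = 41 → no gain ✓.
Mediocre (own payoff 24.9): to r=9.8 gives 50.8 − 10.9×9.8 = -56.02 → no gain ✓; to r=10.3 gives 69.8 − 10.9×10.3 = -42.47 → no gain ✓.
Good (own payoff 50.8 − 4.5×9.8 = 6.7): to r=0 gives 24.9 → profitable ✗; to r=10.3 gives 69.8 − 4.5×10.3 = 23.45 → profitable ✗.
4 of the 6 constraints hold; not an equilibrium.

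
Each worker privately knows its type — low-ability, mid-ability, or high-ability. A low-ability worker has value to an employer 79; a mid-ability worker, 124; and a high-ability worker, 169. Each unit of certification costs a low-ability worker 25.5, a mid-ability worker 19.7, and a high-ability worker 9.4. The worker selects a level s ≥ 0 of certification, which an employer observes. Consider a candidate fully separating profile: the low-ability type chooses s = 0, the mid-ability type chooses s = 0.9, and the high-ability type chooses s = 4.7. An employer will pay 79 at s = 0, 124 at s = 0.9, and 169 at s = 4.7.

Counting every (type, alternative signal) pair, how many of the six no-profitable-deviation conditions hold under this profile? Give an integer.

Mid-ability (own payoff 124 − 19.7×0.9 = 106.27): to s=0 gives 79 → no gain ✓; to s=4.7 gives 169 − 19.7×4.7 = 76.41 → no gain ✓.
High-ability (own payoff 169 − 9.4×4.7 = 124.82): to s=0 gives 79 → no gain ✓; to s=0.9 gives 124 − 9.4×0.9 = 115.54 → no gain ✓.
Low-ability (own payoff 79): to s=0.9 gives 124 − 25.5×0.9 = 101.05 → profitable ✗; to s=4.7 gives 169 − 25.5×4.7 = 49.15 → no gain ✓.
5 of the 6 constraints hold; not an equilibrium.

5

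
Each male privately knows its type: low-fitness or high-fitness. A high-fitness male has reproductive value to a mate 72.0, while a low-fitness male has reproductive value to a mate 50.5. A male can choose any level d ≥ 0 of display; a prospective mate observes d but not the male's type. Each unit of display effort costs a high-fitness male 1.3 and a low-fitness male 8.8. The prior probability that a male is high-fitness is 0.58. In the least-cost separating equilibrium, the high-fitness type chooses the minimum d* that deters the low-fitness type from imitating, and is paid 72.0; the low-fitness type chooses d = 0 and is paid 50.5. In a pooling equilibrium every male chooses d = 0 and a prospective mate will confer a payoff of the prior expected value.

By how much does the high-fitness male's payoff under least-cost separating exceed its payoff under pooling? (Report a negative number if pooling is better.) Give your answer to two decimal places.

5.85

Least-cost separating signal: d* solves 50.5 = 72.0 − 8.8·d*, so d* = (72.0 − 50.5)/8.8 ≈ 2.4432.
High-fitness type's separating payoff: 72.0 − 1.3 × d* = 72.0 − 1.3 × (72.0 − 50.5)/8.8 = 72.0 − 27.95/8.8 ≈ 68.8239.
Pooling payoff: 0.58 × 72.0 + 0.42 × 50.5 = 62.97.
Difference: 68.8239 − 62.97 = 5.8539, i.e. 5.85 to two decimal places.
The high-fitness type prefers to separate.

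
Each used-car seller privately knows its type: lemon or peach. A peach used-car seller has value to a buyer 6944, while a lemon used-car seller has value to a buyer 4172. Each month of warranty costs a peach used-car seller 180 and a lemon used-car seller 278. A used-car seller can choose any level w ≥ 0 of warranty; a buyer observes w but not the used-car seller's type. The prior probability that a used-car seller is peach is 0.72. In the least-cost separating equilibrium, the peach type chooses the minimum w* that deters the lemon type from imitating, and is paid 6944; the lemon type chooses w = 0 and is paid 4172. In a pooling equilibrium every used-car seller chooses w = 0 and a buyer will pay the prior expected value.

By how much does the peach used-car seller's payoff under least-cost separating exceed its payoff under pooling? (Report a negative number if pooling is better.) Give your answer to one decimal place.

-1018.7

Least-cost separating signal: w* solves 4172 = 6944 − 278·w*, so w* = (6944 − 4172)/278 ≈ 9.9712.
Peach type's separating payoff: 6944 − 180 × w* = 6944 − 180 × (6944 − 4172)/278 = 6944 − 498960/278 ≈ 5149.180.
Pooling payoff: 0.72 × 6944 + 0.28 × 4172 = 6167.84.
Difference: 5149.180 − 6167.84 = -1018.66, i.e. -1018.7 to one decimal place.
The peach type would prefer the pooling outcome.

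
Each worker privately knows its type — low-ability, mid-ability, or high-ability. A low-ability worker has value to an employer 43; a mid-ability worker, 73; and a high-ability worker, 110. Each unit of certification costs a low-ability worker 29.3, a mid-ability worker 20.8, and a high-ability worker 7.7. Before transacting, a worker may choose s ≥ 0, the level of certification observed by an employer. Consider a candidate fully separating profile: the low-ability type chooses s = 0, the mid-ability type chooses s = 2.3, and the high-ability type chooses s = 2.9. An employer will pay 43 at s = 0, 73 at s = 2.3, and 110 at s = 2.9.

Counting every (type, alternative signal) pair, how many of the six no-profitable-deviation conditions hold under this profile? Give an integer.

4

Low-ability (own payoff 43): to s=2.3 gives 73 − 29.3×2.3 = 5.61 → no gain ✓; to s=2.9 gives 110 − 29.3×2.9 = 25.03 → no gain ✓.
Mid-ability (own payoff 73 − 20.8×2.3 = 25.16): to s=0 gives 43 → profitable ✗; to s=2.9 gives 110 − 20.8×2.9 = 49.68 → profitable ✗.
High-ability (own payoff 110 − 7.7×2.9 = 87.67): to s=0 gives 43 → no gain ✓; to s=2.3 gives 73 − 7.7×2.3 = 55.29 → no gain ✓.
4 of the 6 constraints hold; not an equilibrium.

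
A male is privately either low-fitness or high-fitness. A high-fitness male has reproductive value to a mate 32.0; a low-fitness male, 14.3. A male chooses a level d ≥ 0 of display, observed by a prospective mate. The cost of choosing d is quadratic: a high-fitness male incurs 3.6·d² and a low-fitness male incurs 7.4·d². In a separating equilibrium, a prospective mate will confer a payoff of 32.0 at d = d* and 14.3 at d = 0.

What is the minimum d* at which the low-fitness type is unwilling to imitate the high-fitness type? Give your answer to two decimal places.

1.55

The low-fitness type at d = 0 receives 14.3; imitating at d* yields 32.0 − 7.4·d*².
Indifference: 14.3 = 32.0 − 7.4·d*², so d*² = (32.0 − 14.3) / 7.4 ≈ 2.3919.
d* = √2.3919 ≈ 1.55.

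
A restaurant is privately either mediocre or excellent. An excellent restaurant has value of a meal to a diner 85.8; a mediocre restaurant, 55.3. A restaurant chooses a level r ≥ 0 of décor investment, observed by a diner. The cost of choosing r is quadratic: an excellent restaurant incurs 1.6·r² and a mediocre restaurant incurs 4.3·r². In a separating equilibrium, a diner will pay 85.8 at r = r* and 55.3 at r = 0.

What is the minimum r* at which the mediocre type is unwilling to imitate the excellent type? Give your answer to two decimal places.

2.66

The mediocre type at r = 0 receives 55.3; imitating at r* yields 85.8 − 4.3·r*².
Indifference: 55.3 = 85.8 − 4.3·r*², so r*² = (85.8 − 55.3) / 4.3 ≈ 7.0930.
r* = √7.0930 ≈ 2.66.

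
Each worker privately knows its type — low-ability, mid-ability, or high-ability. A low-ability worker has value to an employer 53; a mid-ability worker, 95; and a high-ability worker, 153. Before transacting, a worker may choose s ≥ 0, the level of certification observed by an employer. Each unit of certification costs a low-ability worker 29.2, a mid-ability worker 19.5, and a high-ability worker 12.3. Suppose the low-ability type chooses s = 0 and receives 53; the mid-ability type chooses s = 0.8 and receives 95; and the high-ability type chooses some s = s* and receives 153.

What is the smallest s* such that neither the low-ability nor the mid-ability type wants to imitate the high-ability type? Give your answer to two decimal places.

Low-ability type (on-path payoff 53) won't mimic when 53 ≥ 153 − 29.2·s*, i.e. s* ≥ 3.42.
Mid-ability type (on-path payoff 95 − 19.5×0.8 = 79.4) won't mimic when 79.4 ≥ 153 − 19.5·s*, i.e. s* ≥ 3.77.
Both must hold, so s* = max(3.42, 3.77) = 3.77. The mid-ability type's constraint binds.

3.77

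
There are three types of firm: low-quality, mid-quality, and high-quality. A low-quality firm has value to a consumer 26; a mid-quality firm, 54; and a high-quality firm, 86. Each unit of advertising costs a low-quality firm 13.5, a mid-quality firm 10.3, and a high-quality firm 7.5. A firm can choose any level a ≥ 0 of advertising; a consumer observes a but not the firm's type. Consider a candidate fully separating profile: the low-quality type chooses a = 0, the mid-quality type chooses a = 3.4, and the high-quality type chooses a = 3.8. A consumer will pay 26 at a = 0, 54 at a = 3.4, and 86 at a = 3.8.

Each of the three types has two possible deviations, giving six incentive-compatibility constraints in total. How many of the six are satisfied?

3

Low-quality (own payoff 26): to a=3.4 gives 54 − 13.5×3.4 = 8.1 → no gain ✓; to a=3.8 gives 86 − 13.5×3.8 = 34.7 → profitable ✗.
High-quality (own payoff 86 − 7.5×3.8 = 57.5): to a=0 gives 26 → no gain ✓; to a=3.4 gives 54 − 7.5×3.4 = 28.5 → no gain ✓.
Mid-quality (own payoff 54 − 10.3×3.4 = 18.98): to a=0 gives 26 → profitable ✗; to a=3.8 gives 86 − 10.3×3.8 = 46.86 → profitable ✗.
3 of the 6 constraints hold; not an equilibrium.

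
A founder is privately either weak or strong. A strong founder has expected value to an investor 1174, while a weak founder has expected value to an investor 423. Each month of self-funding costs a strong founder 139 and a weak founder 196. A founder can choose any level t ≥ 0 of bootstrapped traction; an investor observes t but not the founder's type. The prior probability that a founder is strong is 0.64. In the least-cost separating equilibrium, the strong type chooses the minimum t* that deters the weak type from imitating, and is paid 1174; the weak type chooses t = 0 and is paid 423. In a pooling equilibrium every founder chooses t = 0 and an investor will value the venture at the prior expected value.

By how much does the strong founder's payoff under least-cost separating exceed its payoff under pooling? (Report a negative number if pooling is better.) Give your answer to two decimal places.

-262.24

Least-cost separating signal: t* solves 423 = 1174 − 196·t*, so t* = (1174 − 423)/196 ≈ 3.8316.
Strong type's separating payoff: 1174 − 139 × t* = 1174 − 139 × (1174 − 423)/196 = 1174 − 104389/196 ≈ 641.4031.
Pooling payoff: 0.64 × 1174 + 0.36 × 423 = 903.64.
Difference: 641.4031 − 903.64 = -262.2369, i.e. -262.24 to two decimal places.
The strong type would prefer the pooling outcome.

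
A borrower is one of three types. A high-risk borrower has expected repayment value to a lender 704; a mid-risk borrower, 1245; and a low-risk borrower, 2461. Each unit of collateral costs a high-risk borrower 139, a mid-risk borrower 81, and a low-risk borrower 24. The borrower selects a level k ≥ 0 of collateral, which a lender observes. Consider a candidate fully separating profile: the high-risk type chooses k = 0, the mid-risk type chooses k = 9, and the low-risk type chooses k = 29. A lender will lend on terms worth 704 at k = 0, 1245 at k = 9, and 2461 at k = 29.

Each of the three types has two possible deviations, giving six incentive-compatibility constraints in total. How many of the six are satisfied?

5

Mid-risk (own payoff 1245 − 81×9 = 516): to k=0 gives 704 → profitable ✗; to k=29 gives 2461 − 81×29 = 112 → no gain ✓.
Low-risk (own payoff 2461 − 24×29 = 1765): to k=0 gives 704 → no gain ✓; to k=9 gives 1245 − 24×9 = 1029 → no gain ✓.
High-risk (own payoff 704): to k=9 gives 1245 − 139×9 = -6 → no gain ✓; to k=29 gives 2461 − 139×29 = -1570 → no gain ✓.
5 of the 6 constraints hold; not an equilibrium.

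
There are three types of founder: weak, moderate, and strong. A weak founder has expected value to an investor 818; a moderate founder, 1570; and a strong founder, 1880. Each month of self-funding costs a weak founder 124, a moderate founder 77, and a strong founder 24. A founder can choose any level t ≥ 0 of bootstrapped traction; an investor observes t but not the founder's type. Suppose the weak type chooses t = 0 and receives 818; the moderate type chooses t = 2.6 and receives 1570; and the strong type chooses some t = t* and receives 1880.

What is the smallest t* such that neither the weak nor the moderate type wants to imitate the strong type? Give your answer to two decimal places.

Weak type (on-path payoff 818) won't mimic when 818 ≥ 1880 − 124·t*, i.e. t* ≥ 8.56.
Moderate type (on-path payoff 1570 − 77×2.6 = 1369.8) won't mimic when 1369.8 ≥ 1880 − 77·t*, i.e. t* ≥ 6.63.
Both must hold, so t* = max(8.56, 6.63) = 8.56. The weak type's constraint binds.

8.56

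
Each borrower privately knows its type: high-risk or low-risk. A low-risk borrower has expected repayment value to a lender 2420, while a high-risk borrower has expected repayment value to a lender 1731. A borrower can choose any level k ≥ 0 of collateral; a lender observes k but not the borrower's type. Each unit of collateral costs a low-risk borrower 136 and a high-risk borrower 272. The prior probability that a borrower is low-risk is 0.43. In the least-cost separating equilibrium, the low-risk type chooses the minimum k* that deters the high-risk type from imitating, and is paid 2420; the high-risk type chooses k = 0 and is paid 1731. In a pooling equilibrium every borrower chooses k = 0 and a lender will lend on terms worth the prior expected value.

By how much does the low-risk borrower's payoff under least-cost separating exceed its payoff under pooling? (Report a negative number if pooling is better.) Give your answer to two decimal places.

48.23

Least-cost separating signal: k* solves 1731 = 2420 − 272·k*, so k* = (2420 − 1731)/272 ≈ 2.5331.
Low-risk type's separating payoff: 2420 − 136 × k* = 2420 − 136 × (2420 − 1731)/272 = 2420 − 93704/272 = 2075.5.
Pooling payoff: 0.43 × 2420 + 0.57 × 1731 = 2027.27.
Difference: 2075.5 − 2027.27 = 48.23.
The low-risk type prefers to separate.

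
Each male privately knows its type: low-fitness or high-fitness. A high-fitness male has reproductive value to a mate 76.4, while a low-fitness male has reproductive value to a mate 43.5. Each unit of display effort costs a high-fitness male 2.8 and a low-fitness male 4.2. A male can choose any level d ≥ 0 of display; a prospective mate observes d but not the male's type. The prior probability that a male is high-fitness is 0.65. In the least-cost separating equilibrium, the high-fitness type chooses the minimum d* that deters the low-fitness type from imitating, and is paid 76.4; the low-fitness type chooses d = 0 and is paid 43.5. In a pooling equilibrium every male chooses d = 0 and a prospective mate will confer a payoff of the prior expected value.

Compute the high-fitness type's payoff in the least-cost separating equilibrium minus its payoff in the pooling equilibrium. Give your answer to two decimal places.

Least-cost separating signal: d* solves 43.5 = 76.4 − 4.2·d*, so d* = (76.4 − 43.5)/4.2 ≈ 7.8333.
High-fitness type's separating payoff: 76.4 − 2.8 × d* = 76.4 − 2.8 × (76.4 − 43.5)/4.2 = 76.4 − 92.12/4.2 ≈ 54.4667.
Pooling payoff: 0.65 × 76.4 + 0.35 × 43.5 = 64.885.
Difference: 54.4667 − 64.885 = -10.4183, i.e. -10.42 to two decimal places.
The high-fitness type would prefer the pooling outcome.

-10.42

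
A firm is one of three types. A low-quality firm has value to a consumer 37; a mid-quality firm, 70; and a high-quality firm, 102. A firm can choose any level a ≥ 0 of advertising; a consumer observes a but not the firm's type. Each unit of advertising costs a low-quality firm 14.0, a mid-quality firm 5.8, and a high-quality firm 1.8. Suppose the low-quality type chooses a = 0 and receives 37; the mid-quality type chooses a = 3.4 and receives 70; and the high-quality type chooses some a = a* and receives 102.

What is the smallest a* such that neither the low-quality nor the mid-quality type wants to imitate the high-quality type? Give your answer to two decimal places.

Mid-quality type (on-path payoff 70 − 5.8×3.4 = 50.28) won't mimic when 50.28 ≥ 102 − 5.8·a*, i.e. a* ≥ 8.92.
Low-quality type (on-path payoff 37) won't mimic when 37 ≥ 102 − 14.0·a*, i.e. a* ≥ 4.64.
Both must hold, so a* = max(4.64, 8.92) = 8.92. The mid-quality type's constraint binds.

8.92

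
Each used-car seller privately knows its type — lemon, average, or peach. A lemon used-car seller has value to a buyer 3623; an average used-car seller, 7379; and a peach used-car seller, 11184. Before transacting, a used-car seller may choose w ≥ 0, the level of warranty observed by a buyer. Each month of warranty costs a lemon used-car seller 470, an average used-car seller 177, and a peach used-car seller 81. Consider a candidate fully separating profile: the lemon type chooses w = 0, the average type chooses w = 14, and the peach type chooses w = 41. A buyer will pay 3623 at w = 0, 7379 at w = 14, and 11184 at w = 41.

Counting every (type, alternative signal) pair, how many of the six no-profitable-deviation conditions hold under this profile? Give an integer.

Peach (own payoff 11184 − 81×41 = 7863): to w=0 gives 3623 → no gain ✓; to w=14 gives 7379 − 81×14 = 6245 → no gain ✓.
Average (own payoff 7379 − 177×14 = 4901): to w=0 gives 3623 → no gain ✓; to w=41 gives 11184 − 177×41 = 3927 → no gain ✓.
Lemon (own payoff 3623): to w=14 gives 7379 − 470×14 = 799 → no gain ✓; to w=41 gives 11184 − 470×41 = -8086 → no gain ✓.
6 of the 6 constraints hold; this profile is a separating equilibrium.

6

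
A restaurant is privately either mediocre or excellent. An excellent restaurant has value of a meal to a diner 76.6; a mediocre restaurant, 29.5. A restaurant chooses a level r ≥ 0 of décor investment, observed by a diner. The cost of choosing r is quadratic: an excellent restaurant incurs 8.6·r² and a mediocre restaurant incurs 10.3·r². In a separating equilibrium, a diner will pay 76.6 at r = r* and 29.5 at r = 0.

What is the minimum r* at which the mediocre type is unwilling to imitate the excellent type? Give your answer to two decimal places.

2.14

The mediocre type at r = 0 receives 29.5; imitating at r* yields 76.6 − 10.3·r*².
Indifference: 29.5 = 76.6 − 10.3·r*², so r*² = (76.6 − 29.5) / 10.3 ≈ 4.5728.
r* = √4.5728 ≈ 2.14.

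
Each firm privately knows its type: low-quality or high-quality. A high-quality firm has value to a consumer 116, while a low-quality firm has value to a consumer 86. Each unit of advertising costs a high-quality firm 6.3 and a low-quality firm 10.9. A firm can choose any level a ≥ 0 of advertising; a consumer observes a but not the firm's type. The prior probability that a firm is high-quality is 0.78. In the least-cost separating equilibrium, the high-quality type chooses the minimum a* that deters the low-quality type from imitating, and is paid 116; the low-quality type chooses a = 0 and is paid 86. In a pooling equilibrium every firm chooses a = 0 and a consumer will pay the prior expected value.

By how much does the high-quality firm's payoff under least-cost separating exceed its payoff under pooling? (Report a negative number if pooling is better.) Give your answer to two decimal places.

Least-cost separating signal: a* solves 86 = 116 − 10.9·a*, so a* = (116 − 86)/10.9 ≈ 2.7523.
High-quality type's separating payoff: 116 − 6.3 × a* = 116 − 6.3 × (116 − 86)/10.9 = 116 − 189/10.9 ≈ 98.6606.
Pooling payoff: 0.78 × 116 + 0.22 × 86 = 109.4.
Difference: 98.6606 − 109.4 = -10.7394, i.e. -10.74 to two decimal places.
The high-quality type would prefer the pooling outcome.

-10.74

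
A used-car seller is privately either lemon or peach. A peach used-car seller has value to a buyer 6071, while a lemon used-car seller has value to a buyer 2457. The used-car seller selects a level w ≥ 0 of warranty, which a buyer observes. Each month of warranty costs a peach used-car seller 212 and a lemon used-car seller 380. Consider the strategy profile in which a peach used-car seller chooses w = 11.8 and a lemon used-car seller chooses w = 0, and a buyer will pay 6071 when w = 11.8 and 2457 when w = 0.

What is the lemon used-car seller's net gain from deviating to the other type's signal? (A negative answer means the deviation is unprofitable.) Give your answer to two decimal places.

-870.00

Playing w = 0 the lemon used-car seller receives 2457.
Deviating to w = 11.8 brings payment 6071 at cost 380 × 11.8 = 4484, netting 1587.
Gain from deviating: 1587 − 2457 = -870.00.
The gain is negative, so the lemon type's incentive-compatibility constraint is satisfied.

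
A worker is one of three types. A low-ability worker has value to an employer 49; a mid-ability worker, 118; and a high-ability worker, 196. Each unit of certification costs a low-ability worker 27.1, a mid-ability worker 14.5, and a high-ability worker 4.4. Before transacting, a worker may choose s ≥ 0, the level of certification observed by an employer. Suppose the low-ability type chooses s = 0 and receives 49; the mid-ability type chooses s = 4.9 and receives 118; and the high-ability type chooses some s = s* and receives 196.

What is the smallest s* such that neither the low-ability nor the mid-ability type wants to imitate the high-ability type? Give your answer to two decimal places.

10.28

Low-ability type (on-path payoff 49) won't mimic when 49 ≥ 196 − 27.1·s*, i.e. s* ≥ 5.42.
Mid-ability type (on-path payoff 118 − 14.5×4.9 = 46.95) won't mimic when 46.95 ≥ 196 − 14.5·s*, i.e. s* ≥ 10.28.
Both must hold, so s* = max(5.42, 10.28) = 10.28. The mid-ability type's constraint binds.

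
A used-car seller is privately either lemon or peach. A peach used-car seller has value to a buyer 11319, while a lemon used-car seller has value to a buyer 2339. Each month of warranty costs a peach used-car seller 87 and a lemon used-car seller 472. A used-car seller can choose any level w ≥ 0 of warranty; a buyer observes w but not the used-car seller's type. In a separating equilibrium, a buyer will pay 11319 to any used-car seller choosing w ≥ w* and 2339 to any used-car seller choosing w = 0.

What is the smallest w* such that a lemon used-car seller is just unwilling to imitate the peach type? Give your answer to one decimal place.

19.0

A lemon used-car seller choosing w = 0 receives 2339.
Imitating at w* instead would pay 11319 at cost 472·w*, netting 11319 − 472·w*.
Indifference: 2339 = 11319 − 472·w*, so w* = (11319 − 2339) / 472 ≈ 19.0.
This is the lemon type's binding incentive-compatibility constraint; any w ≥ 19.0 sustains separation on that side.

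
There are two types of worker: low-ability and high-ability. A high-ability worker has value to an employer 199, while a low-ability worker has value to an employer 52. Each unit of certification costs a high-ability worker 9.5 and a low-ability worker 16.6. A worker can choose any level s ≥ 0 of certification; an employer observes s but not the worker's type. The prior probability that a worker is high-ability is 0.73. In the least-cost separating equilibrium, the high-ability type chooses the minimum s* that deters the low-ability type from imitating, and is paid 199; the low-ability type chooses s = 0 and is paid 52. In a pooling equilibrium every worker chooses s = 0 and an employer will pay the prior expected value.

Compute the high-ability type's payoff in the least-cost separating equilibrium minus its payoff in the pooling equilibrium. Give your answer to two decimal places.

Least-cost separating signal: s* solves 52 = 199 − 16.6·s*, so s* = (199 − 52)/16.6 ≈ 8.8554.
High-ability type's separating payoff: 199 − 9.5 × s* = 199 − 9.5 × (199 − 52)/16.6 = 199 − 1396.5/16.6 ≈ 114.8735.
Pooling payoff: 0.73 × 199 + 0.27 × 52 = 159.31.
Difference: 114.8735 − 159.31 = -44.4365, i.e. -44.44 to two decimal places.
The high-ability type would prefer the pooling outcome.

-44.44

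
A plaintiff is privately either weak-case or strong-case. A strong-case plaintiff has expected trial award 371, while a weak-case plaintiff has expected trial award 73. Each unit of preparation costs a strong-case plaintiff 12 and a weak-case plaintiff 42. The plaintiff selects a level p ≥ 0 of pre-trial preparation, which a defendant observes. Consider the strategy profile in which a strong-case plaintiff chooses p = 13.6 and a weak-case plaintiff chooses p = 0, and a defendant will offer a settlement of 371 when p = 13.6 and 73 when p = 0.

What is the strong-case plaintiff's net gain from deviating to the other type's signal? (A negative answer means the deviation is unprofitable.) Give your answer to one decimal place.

-134.8

Playing p = 13.6 the strong-case plaintiff receives 371 − 12 × 13.6 = 207.8.
Deviating to p = 0 yields 73 instead.
Gain from deviating: 73 − 207.8 = -134.8.
The gain is negative, so the strong-case type's incentive-compatibility constraint is satisfied.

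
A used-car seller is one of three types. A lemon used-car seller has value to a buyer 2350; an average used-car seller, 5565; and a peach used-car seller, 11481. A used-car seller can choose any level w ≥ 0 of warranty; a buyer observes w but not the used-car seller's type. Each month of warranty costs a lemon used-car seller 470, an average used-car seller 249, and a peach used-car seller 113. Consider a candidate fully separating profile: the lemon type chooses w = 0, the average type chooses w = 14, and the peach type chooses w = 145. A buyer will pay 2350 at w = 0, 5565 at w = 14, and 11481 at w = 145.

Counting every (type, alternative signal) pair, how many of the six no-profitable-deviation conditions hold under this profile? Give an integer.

Lemon (own payoff 2350): to w=14 gives 5565 − 470×14 = -1015 → no gain ✓; to w=145 gives 11481 − 470×145 = -56669 → no gain ✓.
Peach (own payoff 11481 − 113×145 = -4904): to w=0 gives 2350 → profitable ✗; to w=14 gives 5565 − 113×14 = 3983 → profitable ✗.
Average (own payoff 5565 − 249×14 = 2079): to w=0 gives 2350 → profitable ✗; to w=145 gives 11481 − 249×145 = -24624 → no gain ✓.
3 of the 6 constraints hold; not an equilibrium.

3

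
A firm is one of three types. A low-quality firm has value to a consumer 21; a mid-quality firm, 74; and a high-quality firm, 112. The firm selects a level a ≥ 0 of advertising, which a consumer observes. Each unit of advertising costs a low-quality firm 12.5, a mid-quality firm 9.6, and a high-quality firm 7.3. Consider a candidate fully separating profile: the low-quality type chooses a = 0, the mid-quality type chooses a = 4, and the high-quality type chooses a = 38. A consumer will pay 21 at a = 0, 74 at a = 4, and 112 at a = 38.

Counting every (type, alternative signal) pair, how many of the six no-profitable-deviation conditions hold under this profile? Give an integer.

High-quality (own payoff 112 − 7.3×38 = -165.4): to a=0 gives 21 → profitable ✗; to a=4 gives 74 − 7.3×4 = 44.8 → profitable ✗.
Low-quality (own payoff 21): to a=4 gives 74 − 12.5×4 = 24 → profitable ✗; to a=38 gives 112 − 12.5×38 = -363 → no gain ✓.
Mid-quality (own payoff 74 − 9.6×4 = 35.6): to a=0 gives 21 → no gain ✓; to a=38 gives 112 − 9.6×38 = -252.8 → no gain ✓.
3 of the 6 constraints hold; not an equilibrium.

3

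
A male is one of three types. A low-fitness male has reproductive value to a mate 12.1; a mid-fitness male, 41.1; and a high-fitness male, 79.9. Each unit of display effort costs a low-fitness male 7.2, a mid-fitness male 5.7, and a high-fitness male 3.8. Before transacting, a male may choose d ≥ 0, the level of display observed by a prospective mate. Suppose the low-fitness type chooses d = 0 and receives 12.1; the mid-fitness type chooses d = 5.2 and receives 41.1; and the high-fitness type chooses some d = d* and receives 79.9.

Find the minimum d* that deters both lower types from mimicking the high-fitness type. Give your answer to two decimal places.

Mid-fitness type (on-path payoff 41.1 − 5.7×5.2 = 11.46) won't mimic when 11.46 ≥ 79.9 − 5.7·d*, i.e. d* ≥ 12.01.
Low-fitness type (on-path payoff 12.1) won't mimic when 12.1 ≥ 79.9 − 7.2·d*, i.e. d* ≥ 9.42.
Both must hold, so d* = max(9.42, 12.01) = 12.01. The mid-fitness type's constraint binds.

12.01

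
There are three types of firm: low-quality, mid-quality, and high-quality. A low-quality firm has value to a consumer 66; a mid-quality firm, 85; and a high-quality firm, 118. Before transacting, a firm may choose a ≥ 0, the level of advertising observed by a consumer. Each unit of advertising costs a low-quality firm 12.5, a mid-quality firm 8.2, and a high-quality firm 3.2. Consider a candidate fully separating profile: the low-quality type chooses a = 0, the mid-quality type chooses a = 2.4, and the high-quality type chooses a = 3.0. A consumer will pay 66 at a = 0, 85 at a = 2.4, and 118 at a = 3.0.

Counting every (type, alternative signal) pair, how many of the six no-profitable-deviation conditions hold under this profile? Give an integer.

3

Low-quality (own payoff 66): to a=2.4 gives 85 − 12.5×2.4 = 55 → no gain ✓; to a=3.0 gives 118 − 12.5×3.0 = 80.5 → profitable ✗.
Mid-quality (own payoff 85 − 8.2×2.4 = 65.32): to a=0 gives 66 → profitable ✗; to a=3.0 gives 118 − 8.2×3.0 = 93.4 → profitable ✗.
High-quality (own payoff 118 − 3.2×3.0 = 108.4): to a=0 gives 66 → no gain ✓; to a=2.4 gives 85 − 3.2×2.4 = 77.32 → no gain ✓.
3 of the 6 constraints hold; not an equilibrium.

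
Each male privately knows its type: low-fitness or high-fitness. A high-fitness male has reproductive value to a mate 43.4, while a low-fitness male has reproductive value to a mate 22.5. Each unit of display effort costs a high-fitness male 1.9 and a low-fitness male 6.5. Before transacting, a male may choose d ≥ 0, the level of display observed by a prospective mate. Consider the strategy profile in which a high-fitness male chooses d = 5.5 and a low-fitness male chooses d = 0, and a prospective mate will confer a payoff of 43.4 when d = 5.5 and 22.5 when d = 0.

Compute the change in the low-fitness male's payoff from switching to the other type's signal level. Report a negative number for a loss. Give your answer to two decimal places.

Playing d = 0 the low-fitness male receives 22.5.
Deviating to d = 5.5 brings payment 43.4 at cost 6.5 × 5.5 = 35.75, netting 7.65.
Gain from deviating: 7.65 − 22.5 = -14.85.
The gain is negative, so the low-fitness type's incentive-compatibility constraint is satisfied.

-14.85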